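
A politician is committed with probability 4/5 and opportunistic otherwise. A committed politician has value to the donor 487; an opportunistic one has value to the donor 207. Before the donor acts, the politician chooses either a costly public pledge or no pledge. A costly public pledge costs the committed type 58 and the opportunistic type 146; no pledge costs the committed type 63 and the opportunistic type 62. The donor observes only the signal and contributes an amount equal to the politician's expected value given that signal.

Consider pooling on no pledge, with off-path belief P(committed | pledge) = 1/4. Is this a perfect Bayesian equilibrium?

At the pooled signal (no pledge) the donor holds the prior 4/5 and pays 4/5·487 + 1/5·207 = 431. Off-path (pledge) belief 1/4 gives 1/4·487 + 3/4·207 = 277.
Committed: no pledge gives 431 − 63 = 368; pledge gives 277 − 58 = 219. Stays. ✓
Opportunistic: no pledge gives 431 − 62 = 369; pledge gives 277 − 146 = 131. Stays. ✓

Yes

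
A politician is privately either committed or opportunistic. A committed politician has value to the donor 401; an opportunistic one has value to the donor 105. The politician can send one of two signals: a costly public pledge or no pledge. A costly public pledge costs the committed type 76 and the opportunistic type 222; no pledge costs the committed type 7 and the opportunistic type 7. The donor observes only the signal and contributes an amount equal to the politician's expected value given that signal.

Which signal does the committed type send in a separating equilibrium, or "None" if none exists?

Try committed → pledge, opportunistic → no pledge:
  If types separate, pledge earns payment 401 and no pledge earns 105.
  Committed: pledge gives 401 − 76 = 325; no pledge gives 105 − 7 = 98. No deviation. ✓
  Opportunistic: no pledge gives 105 − 7 = 98; pledge gives 401 − 222 = 179. Would deviate. ✗
Try committed → no pledge, opportunistic → pledge:
  If types separate, no pledge earns payment 401 and pledge earns 105.
  Committed: no pledge gives 401 − 7 = 394; pledge gives 105 − 76 = 29. No deviation. ✓
  Opportunistic: pledge gives 105 − 222 = -117; no pledge gives 401 − 7 = 394. Would deviate. ✗
Neither assignment is incentive-compatible.

None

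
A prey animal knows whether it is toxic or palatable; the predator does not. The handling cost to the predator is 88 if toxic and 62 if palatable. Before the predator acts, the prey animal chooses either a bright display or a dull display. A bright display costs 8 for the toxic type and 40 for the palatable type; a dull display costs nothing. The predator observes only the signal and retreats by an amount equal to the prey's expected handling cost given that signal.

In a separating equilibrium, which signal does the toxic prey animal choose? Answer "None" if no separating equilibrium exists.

Try toxic → bright display, palatable → dull display:
  Under separation the predator infers type exactly: bright display → toxic (pays 88), dull display → palatable (pays 62).
  Toxic: bright display gives 88 − 8 = 80; dull display gives 62 − 0 = 62. No deviation. ✓
  Palatable: dull display gives 62 − 0 = 62; bright display gives 88 − 40 = 48. No deviation. ✓
Both hold — the toxic type sends bright display.

bright display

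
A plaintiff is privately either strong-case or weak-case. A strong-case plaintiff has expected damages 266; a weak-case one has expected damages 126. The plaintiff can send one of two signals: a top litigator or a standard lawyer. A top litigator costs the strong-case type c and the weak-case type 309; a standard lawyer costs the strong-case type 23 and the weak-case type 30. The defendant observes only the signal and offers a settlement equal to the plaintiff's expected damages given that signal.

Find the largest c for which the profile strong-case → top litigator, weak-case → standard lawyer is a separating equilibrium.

163

Under separation: top litigator → strong-case (pays 266); standard lawyer → weak-case (pays 126).
Weak-case: 126 − 30 = 96 ≥ 266 − 309 = -43. Holds regardless of c. ✓
Strong-case: 266 − c ≥ 126 − 23, so c ≤ 266 − 103 = 163.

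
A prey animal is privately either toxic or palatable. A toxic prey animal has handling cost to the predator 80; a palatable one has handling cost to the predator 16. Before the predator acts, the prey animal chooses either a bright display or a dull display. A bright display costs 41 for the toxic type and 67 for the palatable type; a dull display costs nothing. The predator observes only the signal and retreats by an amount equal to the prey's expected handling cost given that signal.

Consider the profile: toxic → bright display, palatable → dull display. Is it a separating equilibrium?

Yes

Under separation the predator infers type exactly: bright display → toxic (pays 80), dull display → palatable (pays 16).
Toxic: bright display gives 80 − 41 = 39; dull display gives 16 − 0 = 16. No deviation. ✓
Palatable: dull display gives 16 − 0 = 16; bright display gives 80 − 67 = 13. No deviation. ✓
Neither type gains from mimicking the other.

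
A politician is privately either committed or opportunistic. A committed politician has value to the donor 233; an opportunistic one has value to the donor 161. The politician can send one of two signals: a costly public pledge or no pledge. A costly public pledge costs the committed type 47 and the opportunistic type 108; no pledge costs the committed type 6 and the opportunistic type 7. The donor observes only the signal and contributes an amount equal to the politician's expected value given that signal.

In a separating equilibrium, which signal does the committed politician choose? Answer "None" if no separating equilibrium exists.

Try committed → pledge, opportunistic → no pledge:
  If types separate, pledge earns payment 233 and no pledge earns 161.
  Committed: pledge gives 233 − 47 = 186; no pledge gives 161 − 6 = 155. No deviation. ✓
  Opportunistic: no pledge gives 161 − 7 = 154; pledge gives 233 − 108 = 125. No deviation. ✓
Both hold — the committed type sends pledge.

pledge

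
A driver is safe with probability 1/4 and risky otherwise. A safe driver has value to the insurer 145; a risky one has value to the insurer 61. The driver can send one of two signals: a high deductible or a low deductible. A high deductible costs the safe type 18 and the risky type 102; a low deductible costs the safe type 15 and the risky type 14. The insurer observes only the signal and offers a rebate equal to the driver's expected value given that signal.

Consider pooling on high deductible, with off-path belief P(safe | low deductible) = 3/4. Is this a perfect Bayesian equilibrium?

No

On the equilibrium path (high deductible) the insurer holds the prior 1/4 and pays 1/4·145 + 3/4·61 = 82. Off-path (low deductible) belief 3/4 gives 3/4·145 + 1/4·61 = 124.
Safe: high deductible gives 82 − 18 = 64; low deductible gives 124 − 15 = 109. Deviates. ✗
Risky: high deductible gives 82 − 102 = -20; low deductible gives 124 − 14 = 110. Deviates. ✗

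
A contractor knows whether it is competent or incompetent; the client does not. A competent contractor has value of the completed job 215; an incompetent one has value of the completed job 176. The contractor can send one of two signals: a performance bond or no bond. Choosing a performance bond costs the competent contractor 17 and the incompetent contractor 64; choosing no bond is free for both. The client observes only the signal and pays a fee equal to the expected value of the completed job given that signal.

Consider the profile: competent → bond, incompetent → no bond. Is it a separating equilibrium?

If types separate, bond earns payment 215 and no bond earns 176.
Competent: bond gives 215 − 17 = 198; no bond gives 176 − 0 = 176. No deviation. ✓
Incompetent: no bond gives 176 − 0 = 176; bond gives 215 − 64 = 151. No deviation. ✓
Neither type gains from mimicking the other.

Yes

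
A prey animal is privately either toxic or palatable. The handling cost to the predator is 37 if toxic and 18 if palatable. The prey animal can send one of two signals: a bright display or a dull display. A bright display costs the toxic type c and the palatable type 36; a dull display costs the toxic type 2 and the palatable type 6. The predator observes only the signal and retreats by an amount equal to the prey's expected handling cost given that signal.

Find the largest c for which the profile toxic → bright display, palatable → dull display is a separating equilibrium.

Under separation: bright display → toxic (pays 37); dull display → palatable (pays 18).
Palatable: 18 − 6 = 12 ≥ 37 − 36 = 1. Holds regardless of c. ✓
Toxic: 37 − c ≥ 18 − 2, so c ≤ 37 − 16 = 21.

21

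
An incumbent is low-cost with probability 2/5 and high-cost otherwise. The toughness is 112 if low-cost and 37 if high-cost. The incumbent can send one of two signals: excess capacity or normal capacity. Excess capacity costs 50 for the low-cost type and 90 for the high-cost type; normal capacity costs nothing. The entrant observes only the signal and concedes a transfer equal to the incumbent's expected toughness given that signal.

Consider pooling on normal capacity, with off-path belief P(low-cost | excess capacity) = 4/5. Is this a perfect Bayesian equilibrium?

Yes

At the pooled signal (normal capacity) the entrant holds the prior 2/5 and pays 2/5·112 + 3/5·37 = 67. Off-path (excess capacity) belief 4/5 gives 4/5·112 + 1/5·37 = 97.
Low-cost: normal capacity gives 67 − 0 = 67; excess capacity gives 97 − 50 = 47. Stays. ✓
High-cost: normal capacity gives 67 − 0 = 67; excess capacity gives 97 − 90 = 7. Stays. ✓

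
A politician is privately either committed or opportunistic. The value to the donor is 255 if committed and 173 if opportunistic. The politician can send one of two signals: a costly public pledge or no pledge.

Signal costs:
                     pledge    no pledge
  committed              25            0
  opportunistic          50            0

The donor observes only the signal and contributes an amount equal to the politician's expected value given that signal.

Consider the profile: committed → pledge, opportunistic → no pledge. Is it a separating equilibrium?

If types separate, pledge earns payment 255 and no pledge earns 173.
Committed: pledge gives 255 − 25 = 230; no pledge gives 173 − 0 = 173. No deviation. ✓
Opportunistic: no pledge gives 173 − 0 = 173; pledge gives 255 − 50 = 205. Would deviate. ✗

No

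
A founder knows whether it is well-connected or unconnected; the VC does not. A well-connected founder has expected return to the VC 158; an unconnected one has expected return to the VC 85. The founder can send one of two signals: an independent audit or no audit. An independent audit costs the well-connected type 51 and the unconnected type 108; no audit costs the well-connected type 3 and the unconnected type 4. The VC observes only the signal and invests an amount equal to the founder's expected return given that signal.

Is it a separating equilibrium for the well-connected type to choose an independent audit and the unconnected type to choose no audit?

Under separation the VC infers type exactly: audit → well-connected (pays 158), no audit → unconnected (pays 85).
Well-connected: audit gives 158 − 51 = 107; no audit gives 85 − 3 = 82. No deviation. ✓
Unconnected: no audit gives 85 − 4 = 81; audit gives 158 − 108 = 50. No deviation. ✓
Both incentive constraints hold.

Yes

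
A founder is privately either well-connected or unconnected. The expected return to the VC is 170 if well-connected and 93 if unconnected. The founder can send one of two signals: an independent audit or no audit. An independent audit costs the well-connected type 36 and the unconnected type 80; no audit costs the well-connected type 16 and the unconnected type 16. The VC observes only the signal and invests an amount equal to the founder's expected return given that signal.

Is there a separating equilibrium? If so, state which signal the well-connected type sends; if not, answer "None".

Try well-connected → audit, unconnected → no audit:
  Under separation the VC infers type exactly: audit → well-connected (pays 170), no audit → unconnected (pays 93).
  Well-connected: audit gives 170 − 36 = 134; no audit gives 93 − 16 = 77. No deviation. ✓
  Unconnected: no audit gives 93 − 16 = 77; audit gives 170 − 80 = 90. Would deviate. ✗
Try well-connected → no audit, unconnected → audit:
  Under separation the VC infers type exactly: no audit → well-connected (pays 170), audit → unconnected (pays 93).
  Well-connected: no audit gives 170 − 16 = 154; audit gives 93 − 36 = 57. No deviation. ✓
  Unconnected: audit gives 93 − 80 = 13; no audit gives 170 − 16 = 154. Would deviate. ✗
Neither assignment is incentive-compatible.

None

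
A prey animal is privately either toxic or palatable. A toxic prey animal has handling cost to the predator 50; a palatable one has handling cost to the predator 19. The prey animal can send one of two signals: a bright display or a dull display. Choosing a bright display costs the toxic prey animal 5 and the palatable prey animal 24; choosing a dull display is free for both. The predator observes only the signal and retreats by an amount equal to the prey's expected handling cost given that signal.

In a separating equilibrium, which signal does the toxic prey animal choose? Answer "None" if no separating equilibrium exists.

Try toxic → bright display, palatable → dull display:
  If types separate, bright display earns payment 50 and dull display earns 19.
  Toxic: bright display gives 50 − 5 = 45; dull display gives 19 − 0 = 19. No deviation. ✓
  Palatable: dull display gives 19 − 0 = 19; bright display gives 50 − 24 = 26. Would deviate. ✗
Try toxic → dull display, palatable → bright display:
  If types separate, dull display earns payment 50 and bright display earns 19.
  Toxic: dull display gives 50 − 0 = 50; bright display gives 19 − 5 = 14. No deviation. ✓
  Palatable: bright display gives 19 − 24 = -5; dull display gives 50 − 0 = 50. Would deviate. ✗
Neither assignment is incentive-compatible.

None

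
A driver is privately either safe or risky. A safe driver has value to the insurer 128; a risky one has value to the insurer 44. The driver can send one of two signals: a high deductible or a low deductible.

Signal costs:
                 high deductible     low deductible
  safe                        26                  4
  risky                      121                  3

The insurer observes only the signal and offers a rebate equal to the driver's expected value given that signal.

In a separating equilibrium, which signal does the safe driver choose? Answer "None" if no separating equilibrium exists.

Try safe → high deductible, risky → low deductible:
  If types separate, high deductible earns payment 128 and low deductible earns 44.
  Safe: high deductible gives 128 − 26 = 102; low deductible gives 44 − 4 = 40. No deviation. ✓
  Risky: low deductible gives 44 − 3 = 41; high deductible gives 128 − 121 = 7. No deviation. ✓
Both hold — the safe type sends high deductible.

high deductible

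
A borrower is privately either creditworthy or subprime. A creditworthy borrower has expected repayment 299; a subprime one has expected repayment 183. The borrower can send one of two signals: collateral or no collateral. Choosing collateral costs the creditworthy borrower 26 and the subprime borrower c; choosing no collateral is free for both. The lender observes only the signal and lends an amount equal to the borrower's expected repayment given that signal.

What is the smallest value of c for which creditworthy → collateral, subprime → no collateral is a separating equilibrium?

116

Under separation: collateral → creditworthy (pays 299); no collateral → subprime (pays 183).
Creditworthy: 299 − 26 = 273 ≥ 183 − 0 = 183. Holds regardless of c. ✓
Subprime: 183 − 0 ≥ 299 − c, so c ≥ 299 − 183 = 116.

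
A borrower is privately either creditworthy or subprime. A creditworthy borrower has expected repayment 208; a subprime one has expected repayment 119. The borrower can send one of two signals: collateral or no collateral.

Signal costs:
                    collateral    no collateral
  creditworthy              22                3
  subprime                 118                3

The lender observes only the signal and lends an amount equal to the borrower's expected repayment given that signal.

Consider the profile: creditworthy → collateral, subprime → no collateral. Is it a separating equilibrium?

Under separation the lender infers type exactly: collateral → creditworthy (pays 208), no collateral → subprime (pays 119).
Creditworthy: collateral gives 208 − 22 = 186; no collateral gives 119 − 3 = 116. No deviation. ✓
Subprime: no collateral gives 119 − 3 = 116; collateral gives 208 − 118 = 90. No deviation. ✓
Both incentive constraints hold.

Yes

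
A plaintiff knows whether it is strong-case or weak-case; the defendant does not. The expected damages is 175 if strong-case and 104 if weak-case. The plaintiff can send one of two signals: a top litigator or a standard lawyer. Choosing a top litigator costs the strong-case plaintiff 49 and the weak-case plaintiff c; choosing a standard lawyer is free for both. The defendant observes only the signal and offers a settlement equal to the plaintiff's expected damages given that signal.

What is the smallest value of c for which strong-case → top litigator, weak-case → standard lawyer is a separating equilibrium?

Under separation: top litigator → strong-case (pays 175); standard lawyer → weak-case (pays 104).
Strong-case: 175 − 49 = 126 ≥ 104 − 0 = 104. Holds regardless of c. ✓
Weak-case: 104 − 0 ≥ 175 − c, so c ≥ 175 − 104 = 71.

71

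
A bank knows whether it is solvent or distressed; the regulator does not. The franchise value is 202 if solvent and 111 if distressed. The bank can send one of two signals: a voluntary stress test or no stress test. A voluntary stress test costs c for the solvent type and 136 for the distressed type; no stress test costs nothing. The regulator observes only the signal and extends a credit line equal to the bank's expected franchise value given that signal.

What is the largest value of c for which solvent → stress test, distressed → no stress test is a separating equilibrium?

91

Under separation: stress test → solvent (pays 202); no stress test → distressed (pays 111).
Distressed: 111 − 0 = 111 ≥ 202 − 136 = 66. Holds regardless of c. ✓
Solvent: 202 − c ≥ 111 − 0, so c ≤ 202 − 111 = 91.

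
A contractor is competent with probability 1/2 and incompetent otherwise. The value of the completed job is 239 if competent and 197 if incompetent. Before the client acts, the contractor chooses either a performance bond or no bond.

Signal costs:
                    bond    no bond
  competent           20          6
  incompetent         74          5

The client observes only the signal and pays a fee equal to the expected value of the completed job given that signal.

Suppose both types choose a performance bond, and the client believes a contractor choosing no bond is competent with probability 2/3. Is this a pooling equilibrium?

On the equilibrium path (bond) the client holds the prior 1/2 and pays 1/2·239 + 1/2·197 = 218. Off-path (no bond) belief 2/3 gives 2/3·239 + 1/3·197 = 225.
Competent: bond gives 218 − 20 = 198; no bond gives 225 − 6 = 219. Deviates. ✗
Incompetent: bond gives 218 − 74 = 144; no bond gives 225 − 5 = 220. Deviates. ✗

No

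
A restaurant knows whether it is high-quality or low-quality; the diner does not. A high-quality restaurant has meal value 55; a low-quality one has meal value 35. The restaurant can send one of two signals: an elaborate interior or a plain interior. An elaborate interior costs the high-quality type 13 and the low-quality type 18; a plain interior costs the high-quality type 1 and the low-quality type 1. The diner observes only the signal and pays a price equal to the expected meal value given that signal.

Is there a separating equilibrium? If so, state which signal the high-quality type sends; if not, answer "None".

Try high-quality → elaborate interior, low-quality → plain interior:
  If types separate, elaborate interior earns payment 55 and plain interior earns 35.
  High-quality: elaborate interior gives 55 − 13 = 42; plain interior gives 35 − 1 = 34. No deviation. ✓
  Low-quality: plain interior gives 35 − 1 = 34; elaborate interior gives 55 − 18 = 37. Would deviate. ✗
Try high-quality → plain interior, low-quality → elaborate interior:
  If types separate, plain interior earns payment 55 and elaborate interior earns 35.
  High-quality: plain interior gives 55 − 1 = 54; elaborate interior gives 35 − 13 = 22. No deviation. ✓
  Low-quality: elaborate interior gives 35 − 18 = 17; plain interior gives 55 − 1 = 54. Would deviate. ✗
Neither assignment is incentive-compatible.

None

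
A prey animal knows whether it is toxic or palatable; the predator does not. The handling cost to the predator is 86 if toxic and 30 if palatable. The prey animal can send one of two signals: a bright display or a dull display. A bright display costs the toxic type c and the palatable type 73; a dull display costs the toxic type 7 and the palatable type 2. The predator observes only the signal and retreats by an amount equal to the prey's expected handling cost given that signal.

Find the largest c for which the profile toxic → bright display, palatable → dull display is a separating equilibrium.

63

Under separation: bright display → toxic (pays 86); dull display → palatable (pays 30).
Palatable: 30 − 2 = 28 ≥ 86 − 73 = 13. Holds regardless of c. ✓
Toxic: 86 − c ≥ 30 − 7, so c ≤ 86 − 23 = 63.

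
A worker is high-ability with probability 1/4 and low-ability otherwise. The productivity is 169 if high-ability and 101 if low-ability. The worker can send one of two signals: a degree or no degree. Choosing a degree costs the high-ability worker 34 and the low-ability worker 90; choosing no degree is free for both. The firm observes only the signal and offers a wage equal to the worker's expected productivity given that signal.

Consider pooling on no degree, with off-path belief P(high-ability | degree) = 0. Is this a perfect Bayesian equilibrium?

Yes

At the pooled signal (no degree) the firm holds the prior 1/4 and pays 1/4·169 + 3/4·101 = 118. Off-path (degree) belief 0 gives 0·169 + 1·101 = 101.
High-ability: no degree gives 118 − 0 = 118; degree gives 101 − 34 = 67. Stays. ✓
Low-ability: no degree gives 118 − 0 = 118; degree gives 101 − 90 = 11. Stays. ✓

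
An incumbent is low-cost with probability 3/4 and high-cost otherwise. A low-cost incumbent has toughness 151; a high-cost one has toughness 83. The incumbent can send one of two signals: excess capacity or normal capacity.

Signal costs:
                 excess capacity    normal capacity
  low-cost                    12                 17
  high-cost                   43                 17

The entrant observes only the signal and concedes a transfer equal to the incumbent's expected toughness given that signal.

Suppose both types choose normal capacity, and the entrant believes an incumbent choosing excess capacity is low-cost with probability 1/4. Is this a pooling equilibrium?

Yes

On the equilibrium path (normal capacity) the entrant holds the prior 3/4 and pays 3/4·151 + 1/4·83 = 134. Off-path (excess capacity) belief 1/4 gives 1/4·151 + 3/4·83 = 100.
Low-cost: normal capacity gives 134 − 17 = 117; excess capacity gives 100 − 12 = 88. Stays. ✓
High-cost: normal capacity gives 134 − 17 = 117; excess capacity gives 100 − 43 = 57. Stays. ✓
Beliefs are Bayes-consistent on-path and both types best-respond.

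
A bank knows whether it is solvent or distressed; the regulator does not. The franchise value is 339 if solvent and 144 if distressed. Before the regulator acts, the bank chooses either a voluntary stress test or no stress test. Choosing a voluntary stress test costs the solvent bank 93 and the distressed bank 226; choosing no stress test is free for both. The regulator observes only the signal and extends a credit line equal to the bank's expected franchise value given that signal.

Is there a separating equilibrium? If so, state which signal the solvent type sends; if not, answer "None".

stress test

Try solvent → stress test, distressed → no stress test:
  Under separation the regulator infers type exactly: stress test → solvent (pays 339), no stress test → distressed (pays 144).
  Solvent: stress test gives 339 − 93 = 246; no stress test gives 144 − 0 = 144. No deviation. ✓
  Distressed: no stress test gives 144 − 0 = 144; stress test gives 339 − 226 = 113. No deviation. ✓
Both hold — the solvent type sends stress test.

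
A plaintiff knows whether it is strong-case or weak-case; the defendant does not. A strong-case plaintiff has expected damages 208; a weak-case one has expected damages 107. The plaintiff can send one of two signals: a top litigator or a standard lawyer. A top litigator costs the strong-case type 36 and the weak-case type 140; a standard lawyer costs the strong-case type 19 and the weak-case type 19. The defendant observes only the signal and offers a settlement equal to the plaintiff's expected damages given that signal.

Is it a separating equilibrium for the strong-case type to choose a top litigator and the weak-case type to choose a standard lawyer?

Under separation the defendant infers type exactly: top litigator → strong-case (pays 208), standard lawyer → weak-case (pays 107).
Strong-case: top litigator gives 208 − 36 = 172; standard lawyer gives 107 − 19 = 88. No deviation. ✓
Weak-case: standard lawyer gives 107 − 19 = 88; top litigator gives 208 − 140 = 68. No deviation. ✓
Neither type gains from mimicking the other.

Yes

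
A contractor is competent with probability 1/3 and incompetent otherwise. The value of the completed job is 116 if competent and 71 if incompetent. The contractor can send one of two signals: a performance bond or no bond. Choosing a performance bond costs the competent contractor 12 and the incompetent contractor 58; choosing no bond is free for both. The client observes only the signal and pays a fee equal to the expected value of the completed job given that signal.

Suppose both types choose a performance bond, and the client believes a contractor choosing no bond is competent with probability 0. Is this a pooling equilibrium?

No

At the pooled signal (bond) the client holds the prior 1/3 and pays 1/3·116 + 2/3·71 = 86. Off-path (no bond) belief 0 gives 0·116 + 1·71 = 71.
Competent: bond gives 86 − 12 = 74; no bond gives 71 − 0 = 71. Stays. ✓
Incompetent: bond gives 86 − 58 = 28; no bond gives 71 − 0 = 71. Deviates. ✗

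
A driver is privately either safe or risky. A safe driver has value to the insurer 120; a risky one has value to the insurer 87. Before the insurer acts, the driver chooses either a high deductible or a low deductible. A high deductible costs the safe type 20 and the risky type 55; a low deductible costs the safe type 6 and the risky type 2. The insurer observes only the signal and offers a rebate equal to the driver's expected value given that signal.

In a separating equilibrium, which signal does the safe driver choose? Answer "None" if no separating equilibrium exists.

Try safe → high deductible, risky → low deductible:
  Under separation the insurer infers type exactly: high deductible → safe (pays 120), low deductible → risky (pays 87).
  Safe: high deductible gives 120 − 20 = 100; low deductible gives 87 − 6 = 81. No deviation. ✓
  Risky: low deductible gives 87 − 2 = 85; high deductible gives 120 − 55 = 65. No deviation. ✓
Both hold — the safe type sends high deductible.

high deductible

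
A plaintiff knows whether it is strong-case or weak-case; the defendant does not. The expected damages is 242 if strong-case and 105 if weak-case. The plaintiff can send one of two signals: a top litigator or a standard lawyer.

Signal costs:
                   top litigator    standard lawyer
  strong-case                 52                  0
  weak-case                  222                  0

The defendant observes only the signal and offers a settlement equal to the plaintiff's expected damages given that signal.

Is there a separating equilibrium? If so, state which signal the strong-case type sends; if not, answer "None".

top litigator

Try strong-case → top litigator, weak-case → standard lawyer:
  If types separate, top litigator earns payment 242 and standard lawyer earns 105.
  Strong-case: top litigator gives 242 − 52 = 190; standard lawyer gives 105 − 0 = 105. No deviation. ✓
  Weak-case: standard lawyer gives 105 − 0 = 105; top litigator gives 242 − 222 = 20. No deviation. ✓
Both hold — the strong-case type sends top litigator.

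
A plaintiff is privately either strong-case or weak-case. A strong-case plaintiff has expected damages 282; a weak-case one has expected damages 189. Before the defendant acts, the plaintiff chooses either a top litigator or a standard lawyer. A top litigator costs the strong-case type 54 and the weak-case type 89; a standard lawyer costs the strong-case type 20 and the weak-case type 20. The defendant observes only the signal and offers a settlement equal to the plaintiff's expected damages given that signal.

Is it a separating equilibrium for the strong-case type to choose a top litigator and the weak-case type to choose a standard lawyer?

No

If types separate, top litigator earns payment 282 and standard lawyer earns 189.
Strong-case: top litigator gives 282 − 54 = 228; standard lawyer gives 189 − 20 = 169. No deviation. ✓
Weak-case: standard lawyer gives 189 − 20 = 169; top litigator gives 282 − 89 = 193. Would deviate. ✗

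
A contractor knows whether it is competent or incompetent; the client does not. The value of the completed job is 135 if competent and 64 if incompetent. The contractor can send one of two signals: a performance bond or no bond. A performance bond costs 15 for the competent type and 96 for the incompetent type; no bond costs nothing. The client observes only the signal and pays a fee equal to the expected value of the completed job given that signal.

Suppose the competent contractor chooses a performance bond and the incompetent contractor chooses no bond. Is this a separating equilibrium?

Yes

If types separate, bond earns payment 135 and no bond earns 64.
Competent: bond gives 135 − 15 = 120; no bond gives 64 − 0 = 64. No deviation. ✓
Incompetent: no bond gives 64 − 0 = 64; bond gives 135 − 96 = 39. No deviation. ✓
Both incentive constraints hold.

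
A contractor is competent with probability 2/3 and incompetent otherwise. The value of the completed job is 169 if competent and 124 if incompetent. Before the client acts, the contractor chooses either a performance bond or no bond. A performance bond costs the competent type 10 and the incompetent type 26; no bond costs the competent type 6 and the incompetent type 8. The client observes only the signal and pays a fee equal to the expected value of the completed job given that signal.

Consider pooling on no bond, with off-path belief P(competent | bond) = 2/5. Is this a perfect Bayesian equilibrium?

Yes

On the equilibrium path (no bond) the client holds the prior 2/3 and pays 2/3·169 + 1/3·124 = 154. Off-path (bond) belief 2/5 gives 2/5·169 + 3/5·124 = 142.
Competent: no bond gives 154 − 6 = 148; bond gives 142 − 10 = 132. Stays. ✓
Incompetent: no bond gives 154 − 8 = 146; bond gives 142 − 26 = 116. Stays. ✓
Beliefs are Bayes-consistent on-path and both types best-respond.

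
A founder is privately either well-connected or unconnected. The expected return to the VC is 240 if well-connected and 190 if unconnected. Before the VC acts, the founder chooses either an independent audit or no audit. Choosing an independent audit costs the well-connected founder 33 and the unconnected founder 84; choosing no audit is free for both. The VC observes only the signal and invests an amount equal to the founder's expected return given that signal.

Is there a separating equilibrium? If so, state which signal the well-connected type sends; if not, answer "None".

Try well-connected → audit, unconnected → no audit:
  If types separate, audit earns payment 240 and no audit earns 190.
  Well-connected: audit gives 240 − 33 = 207; no audit gives 190 − 0 = 190. No deviation. ✓
  Unconnected: no audit gives 190 − 0 = 190; audit gives 240 − 84 = 156. No deviation. ✓
Both hold — the well-connected type sends audit.

audit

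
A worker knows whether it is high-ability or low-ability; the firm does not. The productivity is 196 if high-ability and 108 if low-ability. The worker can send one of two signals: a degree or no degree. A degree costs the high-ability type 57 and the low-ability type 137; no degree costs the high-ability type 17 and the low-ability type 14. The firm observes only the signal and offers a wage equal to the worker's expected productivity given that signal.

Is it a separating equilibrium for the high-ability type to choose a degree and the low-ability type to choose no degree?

Yes

If types separate, degree earns payment 196 and no degree earns 108.
High-ability: degree gives 196 − 57 = 139; no degree gives 108 − 17 = 91. No deviation. ✓
Low-ability: no degree gives 108 − 14 = 94; degree gives 196 − 137 = 59. No deviation. ✓
Neither type gains from mimicking the other.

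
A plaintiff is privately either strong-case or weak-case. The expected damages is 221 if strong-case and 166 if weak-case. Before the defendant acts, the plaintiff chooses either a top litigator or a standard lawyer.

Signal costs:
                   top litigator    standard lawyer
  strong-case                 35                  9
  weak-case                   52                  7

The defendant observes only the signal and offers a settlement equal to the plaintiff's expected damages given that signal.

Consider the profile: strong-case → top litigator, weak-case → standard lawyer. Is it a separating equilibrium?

Under separation the defendant infers type exactly: top litigator → strong-case (pays 221), standard lawyer → weak-case (pays 166).
Strong-case: top litigator gives 221 − 35 = 186; standard lawyer gives 166 − 9 = 157. No deviation. ✓
Weak-case: standard lawyer gives 166 − 7 = 159; top litigator gives 221 − 52 = 169. Would deviate. ✗

No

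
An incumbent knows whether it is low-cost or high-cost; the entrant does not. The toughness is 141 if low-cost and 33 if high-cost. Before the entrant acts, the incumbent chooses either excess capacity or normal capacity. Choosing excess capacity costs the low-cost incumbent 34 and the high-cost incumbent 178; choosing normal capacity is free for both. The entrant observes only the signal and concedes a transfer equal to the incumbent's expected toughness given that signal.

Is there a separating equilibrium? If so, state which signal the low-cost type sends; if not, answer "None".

excess capacity

Try low-cost → excess capacity, high-cost → normal capacity:
  If types separate, excess capacity earns payment 141 and normal capacity earns 33.
  Low-cost: excess capacity gives 141 − 34 = 107; normal capacity gives 33 − 0 = 33. No deviation. ✓
  High-cost: normal capacity gives 33 − 0 = 33; excess capacity gives 141 − 178 = -37. No deviation. ✓
Both hold — the low-cost type sends excess capacity.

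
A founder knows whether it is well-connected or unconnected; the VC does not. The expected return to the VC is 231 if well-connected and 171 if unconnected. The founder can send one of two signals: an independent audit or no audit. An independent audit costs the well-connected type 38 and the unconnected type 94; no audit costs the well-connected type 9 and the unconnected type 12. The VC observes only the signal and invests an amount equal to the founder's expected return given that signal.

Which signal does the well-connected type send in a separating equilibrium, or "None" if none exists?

Try well-connected → audit, unconnected → no audit:
  If types separate, audit earns payment 231 and no audit earns 171.
  Well-connected: audit gives 231 − 38 = 193; no audit gives 171 − 9 = 162. No deviation. ✓
  Unconnected: no audit gives 171 − 12 = 159; audit gives 231 − 94 = 137. No deviation. ✓
Both hold — the well-connected type sends audit.

audit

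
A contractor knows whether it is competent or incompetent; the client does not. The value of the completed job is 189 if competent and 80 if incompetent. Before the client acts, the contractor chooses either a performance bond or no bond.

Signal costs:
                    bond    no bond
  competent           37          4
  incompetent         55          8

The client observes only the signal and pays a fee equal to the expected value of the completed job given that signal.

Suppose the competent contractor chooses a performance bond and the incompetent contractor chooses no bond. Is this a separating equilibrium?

No

Under separation the client infers type exactly: bond → competent (pays 189), no bond → incompetent (pays 80).
Competent: bond gives 189 − 37 = 152; no bond gives 80 − 4 = 76. No deviation. ✓
Incompetent: no bond gives 80 − 8 = 72; bond gives 189 − 55 = 134. Would deviate. ✗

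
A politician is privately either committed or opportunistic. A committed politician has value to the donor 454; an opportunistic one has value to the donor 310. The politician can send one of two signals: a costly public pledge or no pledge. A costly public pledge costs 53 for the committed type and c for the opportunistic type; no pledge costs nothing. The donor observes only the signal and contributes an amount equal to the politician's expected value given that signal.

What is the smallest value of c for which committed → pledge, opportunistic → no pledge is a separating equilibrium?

Under separation: pledge → committed (pays 454); no pledge → opportunistic (pays 310).
Committed: 454 − 53 = 401 ≥ 310 − 0 = 310. Holds regardless of c. ✓
Opportunistic: 310 − 0 ≥ 454 − c, so c ≥ 454 − 310 = 144.

144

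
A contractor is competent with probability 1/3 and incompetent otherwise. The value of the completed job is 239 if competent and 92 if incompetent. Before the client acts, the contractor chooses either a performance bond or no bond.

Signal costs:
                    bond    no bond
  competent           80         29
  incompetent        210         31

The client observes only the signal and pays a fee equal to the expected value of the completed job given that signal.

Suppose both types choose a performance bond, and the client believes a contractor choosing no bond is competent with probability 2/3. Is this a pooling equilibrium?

No

At the pooled signal (bond) the client holds the prior 1/3 and pays 1/3·239 + 2/3·92 = 141. Off-path (no bond) belief 2/3 gives 2/3·239 + 1/3·92 = 190.
Competent: bond gives 141 − 80 = 61; no bond gives 190 − 29 = 161. Deviates. ✗
Incompetent: bond gives 141 − 210 = -69; no bond gives 190 − 31 = 159. Deviates. ✗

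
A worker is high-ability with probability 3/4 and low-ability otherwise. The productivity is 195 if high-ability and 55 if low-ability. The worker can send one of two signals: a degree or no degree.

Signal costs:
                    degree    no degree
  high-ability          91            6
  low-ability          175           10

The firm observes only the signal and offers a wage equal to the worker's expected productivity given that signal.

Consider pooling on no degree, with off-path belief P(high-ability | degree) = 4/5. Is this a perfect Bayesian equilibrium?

At the pooled signal (no degree) the firm holds the prior 3/4 and pays 3/4·195 + 1/4·55 = 160. Off-path (degree) belief 4/5 gives 4/5·195 + 1/5·55 = 167.
High-ability: no degree gives 160 − 6 = 154; degree gives 167 − 91 = 76. Stays. ✓
Low-ability: no degree gives 160 − 10 = 150; degree gives 167 − 175 = -8. Stays. ✓

Yes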